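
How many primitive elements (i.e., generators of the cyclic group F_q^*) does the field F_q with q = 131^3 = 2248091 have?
There are φ(2248090) = 830016 primitive elements

F_q^* is cyclic of order q - 1 = 2248090. A cyclic group of order m has exactly φ(m) generators. Here m = 2248090 = 2 · 5 · 13 · 17293, so the number of primitive elements is φ(2248090) = 830016.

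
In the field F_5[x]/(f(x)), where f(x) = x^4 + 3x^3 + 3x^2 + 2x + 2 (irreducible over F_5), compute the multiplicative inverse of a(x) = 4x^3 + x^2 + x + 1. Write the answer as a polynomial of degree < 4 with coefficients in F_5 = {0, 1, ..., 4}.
a(x)^(-1) ≡ 2x^3 + 2x^2 + x + 3 (mod f(x))

Since f is irreducible over F_5, F_5[x]/(f) is a field and a(x) ≠ 0 has an inverse. Apply the extended Euclidean algorithm to f(x) and a(x) in F_5[x]: f(x) = (4x + 1)·a(x) + (3x^2 + 2x + 1);  a(x) = (3x)·(3x^2 + 2x + 1) + (3x + 1);  (3x^2 + 2x + 1) = (x + 2)·(3x + 1) + (4). The last nonzero remainder is the constant 4 = gcd(f, a) in F_5. Back-substituting through the division chain expresses 4 = s(x)·a(x) + t(x)·f(x) with s(x) ≡ 3x^3 + 3x^2 + 4x + 2 (mod f), so (3x^3 + 3x^2 + 4x + 2)·a(x) ≡ 4 (mod f). Multiplying by 4^(-1) ≡ 4 in F_5 gives a(x)^(-1) ≡ 4·(3x^3 + 3x^2 + 4x + 2) ≡ 2x^3 + 2x^2 + x + 3 (mod f). Check: (4x^3 + x^2 + x + 1)·(2x^3 + 2x^2 + x + 3) = 3x^6 + 3x^4 + 2x^3 + x^2 + 4x + 3 ≡ 1 (mod x^4 + 3x^3 + 3x^2 + 2x + 2).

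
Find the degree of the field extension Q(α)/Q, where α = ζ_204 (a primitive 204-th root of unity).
[Q(α):Q] = 64

The minimal polynomial of ζ_204 over Q is the 204-th cyclotomic polynomial Φ_204(x), which is irreducible over Q and has degree φ(204) = 64. Hence [Q(α):Q] = φ(204) = 64.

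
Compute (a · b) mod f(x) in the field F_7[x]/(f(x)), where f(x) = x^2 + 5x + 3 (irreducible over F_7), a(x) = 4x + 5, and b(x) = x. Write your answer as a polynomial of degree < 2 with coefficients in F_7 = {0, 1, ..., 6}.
a · b ≡ 6x + 2 (mod f(x))

Multiply in F_7[x]: a(x)·b(x) = (4x + 5)·(x) = 4x^2 + 5x. This has degree ≥ 2, so divide by f(x) over F_7: 4x^2 + 5x = (4)·(x^2 + 5x + 3) + (6x + 2). Hence a·b ≡ 6x + 2 (mod f). (F_7[x]/(f) is a field with 7^2 = 49 elements since f is irreducible of degree 2.)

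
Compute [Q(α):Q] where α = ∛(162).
[Q(α):Q] = 3

The minimal polynomial of α is x^3 - 162, irreducible over Q since 162 is not a perfect cube (so x^3 - 162 has no rational root). Hence [Q(α):Q] = deg(m_α) = 3.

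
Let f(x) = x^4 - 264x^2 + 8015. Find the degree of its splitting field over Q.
[K : Q] = 4

Solving the quadratic in x^2: x^2 = (264 ± √(264^2 - 4·8015))/2 = (264 ± √37636)/2 = (264 ± 194)/2, giving x^2 = 229 or x^2 = 35. So f(x) = (x^2 - 229)(x^2 - 35) and the roots of f are ±√229, ±√35. Hence the splitting field is K = Q(√229, √35). Since 229 and 35 are distinct squarefree integers > 1, their product 8015 is not a perfect square, so √35 ∉ Q(√229). By the tower law [K:Q] = [Q(√229,√35):Q(√229)] · [Q(√229):Q] = 2 · 2 = 4.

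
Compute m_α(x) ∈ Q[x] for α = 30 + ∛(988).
m_α(x) = x^3 - 90x^2 + 2700x - 27988

Set β = α - 30 = ∛(988), so β^3 = 988. Then (α - 30)^3 - 988 = 0, i.e. α is a root of g(x) = (x - 30)^3 - 988 = x^3 - 90x^2 + 2700x - 27988. Since g(x) = h(x - 30) where h(x) = x^3 - 988, and h is irreducible over Q (because 988 is not a perfect cube, so h has no rational root, and a monic cubic with no rational root is irreducible), g is also irreducible (irreducibility is preserved under the substitution x → x - 30). Hence m_α(x) = x^3 - 90x^2 + 2700x - 27988.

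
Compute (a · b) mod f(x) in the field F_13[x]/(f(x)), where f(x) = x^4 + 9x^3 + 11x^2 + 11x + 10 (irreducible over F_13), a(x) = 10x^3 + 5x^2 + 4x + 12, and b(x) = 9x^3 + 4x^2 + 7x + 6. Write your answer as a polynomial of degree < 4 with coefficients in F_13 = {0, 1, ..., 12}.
a · b ≡ 4x^2 + 12x + 12 (mod f(x))

Multiply in F_13[x]: a(x)·b(x) = (10x^3 + 5x^2 + 4x + 12)·(9x^3 + 4x^2 + 7x + 6) = 12x^6 + 7x^5 + 9x^4 + 11x^3 + 2x^2 + 4x + 7. This has degree ≥ 4, so divide by f(x) over F_13: 12x^6 + 7x^5 + 9x^4 + 11x^3 + 2x^2 + 4x + 7 = (12x^2 + 3x + 6)·(x^4 + 9x^3 + 11x^2 + 11x + 10) + (4x^2 + 12x + 12). Hence a·b ≡ 4x^2 + 12x + 12 (mod f). (F_13[x]/(f) is a field with 13^4 = 28561 elements since f is irreducible of degree 4.)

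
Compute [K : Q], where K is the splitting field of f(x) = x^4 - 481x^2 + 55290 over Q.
[K : Q] = 4

Solving the quadratic in x^2: x^2 = (481 ± √(481^2 - 4·55290))/2 = (481 ± √10201)/2 = (481 ± 101)/2, giving x^2 = 190 or x^2 = 291. So f(x) = (x^2 - 190)(x^2 - 291) and the roots of f are ±√190, ±√291. Hence the splitting field is K = Q(√190, √291). Since 190 and 291 are distinct squarefree integers > 1, their product 55290 is not a perfect square, so √291 ∉ Q(√190). By the tower law [K:Q] = [Q(√190,√291):Q(√190)] · [Q(√190):Q] = 2 · 2 = 4.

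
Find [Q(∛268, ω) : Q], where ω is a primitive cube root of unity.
[Q(∛268, ω) : Q] = 6

[Q(∛268):Q] = 3 (min poly x^3 - 268, irreducible since 268 is not a perfect cube). [Q(ω):Q] = 2 (min poly x^2 + x + 1). Since Q(∛268) ⊂ R and ω ∉ R, we have ω ∉ Q(∛268), so x^2 + x + 1 remains irreducible over Q(∛268) and [Q(∛268, ω) : Q(∛268)] = 2. By the tower law, [Q(∛268, ω) : Q] = 3 · 2 = 6. (In fact Q(∛268, ω) is the splitting field of x^3 - 268 over Q.)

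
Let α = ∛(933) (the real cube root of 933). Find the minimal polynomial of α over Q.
m_α(x) = x^3 - 933

α satisfies α^3 = 933, so x^3 - 933 annihilates α. By the rational root test, a rational root p/q (in lowest terms) of x^3 - 933 would satisfy p^3 = 933 q^3, forcing q = 1 and p^3 = 933; but 933 is not a perfect cube, contradiction. A monic cubic over Q with no rational root is irreducible (any nontrivial factorization would include a linear factor). Hence x^3 - 933 is the minimal polynomial of α, and in particular [Q(α):Q] = 3.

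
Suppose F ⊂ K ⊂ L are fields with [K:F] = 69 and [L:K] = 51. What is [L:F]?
[L:F] = 3519

The tower law says that for any tower of field extensions F ⊂ K ⊂ L with finite degrees, [L:F] = [L:K] · [K:F]. Here this gives [L:F] = 51 · 69 = 3519.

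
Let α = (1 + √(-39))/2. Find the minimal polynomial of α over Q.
m_α(x) = x^2 - x + 10

From 2α - 1 = √(-39), squaring gives (2α - 1)^2 = -39, i.e. 4α^2 - 4α + 1 = -39, so α^2 - α + (1 + 39)/4 = 0. Since -39 ≡ 1 (mod 4), (1 + 39)/4 = 10 ∈ Z. The polynomial x^2 - x + 10 has discriminant 1 - 4·(10) = -39, which is not a perfect square in Q (d = -39 is squarefree and ≠ 1), so x^2 - x + 10 is irreducible over Q. It is the minimal polynomial of α.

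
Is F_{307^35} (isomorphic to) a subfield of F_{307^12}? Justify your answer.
No: F_{307^35} is not a subfield of F_{307^12}

F_{p^m} embeds in F_{p^n} iff m | n. Here 35 ∤ 12 (since 12 = 0·35 + 12 with remainder 12 ≠ 0), so F_{307^35} is not a subfield of F_{307^12}. Equivalently: if it were, the tower law would give 35 = [F_{307^35}:F_307] dividing [F_{307^12}:F_307] = 12, contradiction.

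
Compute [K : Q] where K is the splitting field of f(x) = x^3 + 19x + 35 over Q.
[K : Q] = 6

By the rational root test, any rational root of the monic integer polynomial f(x) = x^3 + 19x + 35 must be an integer dividing the constant term 35, i.e. one of ±{1, 5, 7, 35}. Evaluating: f(1) = 55, f(-1) = 15, f(5) = 255, f(-5) = -185, f(7) = 511, f(-7) = -441, f(35) = 43575, f(-35) = -43505; none is 0, so f has no rational root and is therefore irreducible over Q (a cubic with no linear factor over a field is irreducible). For an irreducible cubic, the Galois group is A_3 or S_3 according as the discriminant disc(f) = -4a^3 - 27b^2 = -4·(19)^3 - 27·(35)^2 = -60511 is or is not a square in Q. Here disc(f) = -60511 is not a perfect square in Q, so the Galois group of f over Q is not contained in A_3 and must be all of S_3. The splitting field has degree |S_3| = 6 over Q, so [K : Q] = 6.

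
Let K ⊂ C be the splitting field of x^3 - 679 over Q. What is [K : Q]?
[K : Q] = 6

The roots of x^3 - 679 are ∛679, ω∛679, ω^2∛679 where ω = e^(2πi/3) is a primitive cube root of unity, so K = Q(∛679, ω). Now [Q(∛679):Q] = 3 (since 679 is not a perfect cube, x^3 - 679 is irreducible) and [Q(ω):Q] = 2. Both 2 and 3 divide [K:Q], and [K:Q] ≤ 3·2 = 6, so [K:Q] = 6. (Equivalently: Q(∛679) ⊂ R but ω ∉ R, so [K : Q(∛679)] = 2.)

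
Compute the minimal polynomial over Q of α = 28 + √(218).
m_α(x) = x^2 - 56x + 566

From α - 28 = √(218), squaring gives (α - 28)^2 = 218, i.e. α^2 - 56α + 784 = 218, so α^2 - 56α + 566 = 0. The discriminant of x^2 - 56x + 566 is (-56)^2 - 4·(566) = 3136 - 2264 = 872, and 4·(218) is not a perfect square in Q since 218 is squarefree and ≠ 1. Hence x^2 - 56x + 566 is irreducible over Q and is the minimal polynomial of α.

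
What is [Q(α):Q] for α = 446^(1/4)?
[Q(α):Q] = 4

α is a root of x^4 - 446. By Eisenstein's criterion at the prime p = 2 (which divides the constant term 446 but p^2 = 4 does not, since 446 is squarefree), x^4 - 446 is irreducible over Q. Hence [Q(α):Q] = 4.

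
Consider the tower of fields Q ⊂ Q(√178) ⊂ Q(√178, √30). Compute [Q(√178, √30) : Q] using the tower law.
[Q(√178, √30) : Q] = 4

[Q(√178):Q] = 2 (min poly x^2 - 178, irreducible since 178 is squarefree > 1). For the top step, suppose √30 ∈ Q(√178), say √30 = c + d√178 with c, d ∈ Q. Squaring: 30 = c^2 + 178d^2 + 2cd√178. Since √178 ∉ Q this forces 2cd = 0. If d = 0 then √30 = c ∈ Q, contradicting 30 squarefree > 1. If c = 0 then 30 = 178d^2, so 178·30 = (178d)^2 is a perfect square in Q — but 178·30 = 5340 is not a perfect square (since 178 and 30 are distinct squarefree integers). Contradiction. Hence √30 ∉ Q(√178), so x^2 - 30 stays irreducible over Q(√178) and [Q(√178, √30) : Q(√178)] = 2. By the tower law, [Q(√178, √30) : Q] = 2 · 2 = 4.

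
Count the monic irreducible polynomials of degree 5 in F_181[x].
There are 38852848944 monic irreducible polynomials of degree 5 over F_181

Each element of F_{181^5} that lies in no proper subfield is a root of exactly one monic irreducible of degree 5 over F_181, and each such polynomial has 5 distinct roots in F_{181^5}. By Möbius inversion the count is N_181(5) = (1/5) Σ_{d|5} μ(5/d) · 181^d = (1/5)(μ(5)·181^1 + μ(1)·181^5) = 194264244720/5 = 38852848944.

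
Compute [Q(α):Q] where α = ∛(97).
[Q(α):Q] = 3

The minimal polynomial of α is x^3 - 97, irreducible over Q since 97 is not a perfect cube (so x^3 - 97 has no rational root). Hence [Q(α):Q] = deg(m_α) = 3.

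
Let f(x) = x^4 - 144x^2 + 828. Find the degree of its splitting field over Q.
[K : Q] = 4

Solving the quadratic in x^2: x^2 = (144 ± √(144^2 - 4·828))/2 = (144 ± √17424)/2 = (144 ± 132)/2, giving x^2 = 138 or x^2 = 6. So f(x) = (x^2 - 138)(x^2 - 6) and the roots of f are ±√138, ±√6. Hence the splitting field is K = Q(√138, √6). Since 138 and 6 are distinct squarefree integers > 1, their product 828 is not a perfect square, so √6 ∉ Q(√138). By the tower law [K:Q] = [Q(√138,√6):Q(√138)] · [Q(√138):Q] = 2 · 2 = 4.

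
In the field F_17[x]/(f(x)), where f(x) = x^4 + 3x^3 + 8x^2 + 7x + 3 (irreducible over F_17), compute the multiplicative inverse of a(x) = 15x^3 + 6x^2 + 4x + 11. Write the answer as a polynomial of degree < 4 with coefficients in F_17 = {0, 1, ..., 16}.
a(x)^(-1) ≡ 3x^3 + 5x^2 + 8x + 16 (mod f(x))

Since f is irreducible over F_17, F_17[x]/(f) is a field and a(x) ≠ 0 has an inverse. Apply the extended Euclidean algorithm to f(x) and a(x) in F_17[x]: f(x) = (8x + 14)·a(x) + (11x^2 + 16x + 2);  a(x) = (6x + 15)·(11x^2 + 16x + 2) + (7x + 15);  (11x^2 + 16x + 2) = (4x + 1)·(7x + 15) + (4). The last nonzero remainder is the constant 4 = gcd(f, a) in F_17. Back-substituting through the division chain expresses 4 = s(x)·a(x) + t(x)·f(x) with s(x) ≡ 12x^3 + 3x^2 + 15x + 13 (mod f), so (12x^3 + 3x^2 + 15x + 13)·a(x) ≡ 4 (mod f). Multiplying by 4^(-1) ≡ 13 in F_17 gives a(x)^(-1) ≡ 13·(12x^3 + 3x^2 + 15x + 13) ≡ 3x^3 + 5x^2 + 8x + 16 (mod f). Check: (15x^3 + 6x^2 + 4x + 11)·(3x^3 + 5x^2 + 8x + 16) = 11x^6 + 8x^5 + 9x^4 + x^3 + 13x^2 + 16x + 6 ≡ 1 (mod x^4 + 3x^3 + 8x^2 + 7x + 3).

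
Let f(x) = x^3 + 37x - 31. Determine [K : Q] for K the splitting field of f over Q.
[K : Q] = 6

By the rational root test, any rational root of the monic integer polynomial f(x) = x^3 + 37x - 31 must be an integer dividing the constant term -31, i.e. one of ±{1, 31}. Evaluating: f(1) = 7, f(-1) = -69, f(31) = 30907, f(-31) = -30969; none is 0, so f has no rational root and is therefore irreducible over Q (a cubic with no linear factor over a field is irreducible). For an irreducible cubic, the Galois group is A_3 or S_3 according as the discriminant disc(f) = -4a^3 - 27b^2 = -4·(37)^3 - 27·(-31)^2 = -228559 is or is not a square in Q. Here disc(f) = -228559 is not a perfect square in Q, so the Galois group of f over Q is not contained in A_3 and must be all of S_3. The splitting field has degree |S_3| = 6 over Q, so [K : Q] = 6.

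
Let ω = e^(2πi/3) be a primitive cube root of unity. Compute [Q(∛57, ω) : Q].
[Q(∛57, ω) : Q] = 6

[Q(∛57):Q] = 3 (min poly x^3 - 57, irreducible since 57 is not a perfect cube). [Q(ω):Q] = 2 (min poly x^2 + x + 1). Since Q(∛57) ⊂ R and ω ∉ R, we have ω ∉ Q(∛57), so x^2 + x + 1 remains irreducible over Q(∛57) and [Q(∛57, ω) : Q(∛57)] = 2. By the tower law, [Q(∛57, ω) : Q] = 3 · 2 = 6. (In fact Q(∛57, ω) is the splitting field of x^3 - 57 over Q.)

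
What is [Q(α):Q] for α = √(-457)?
[Q(α):Q] = 2

[Q(α):Q] equals the degree of the minimal polynomial of α. Here α^2 = -457 and x^2 + 457 is irreducible (d = -457 is squarefree, ≠ 1, hence not a square), so deg(m_α) = 2. Thus [Q(α):Q] = 2.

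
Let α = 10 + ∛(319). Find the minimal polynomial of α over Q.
m_α(x) = x^3 - 30x^2 + 300x - 1319

Set β = α - 10 = ∛(319), so β^3 = 319. Then (α - 10)^3 - 319 = 0, i.e. α is a root of g(x) = (x - 10)^3 - 319 = x^3 - 30x^2 + 300x - 1319. Since g(x) = h(x - 10) where h(x) = x^3 - 319, and h is irreducible over Q (because 319 is not a perfect cube, so h has no rational root, and a monic cubic with no rational root is irreducible), g is also irreducible (irreducibility is preserved under the substitution x → x - 10). Hence m_α(x) = x^3 - 30x^2 + 300x - 1319.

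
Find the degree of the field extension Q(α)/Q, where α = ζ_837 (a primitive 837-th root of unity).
[Q(α):Q] = 540

The minimal polynomial of ζ_837 over Q is the 837-th cyclotomic polynomial Φ_837(x), which is irreducible over Q and has degree φ(837) = 540. Hence [Q(α):Q] = φ(837) = 540.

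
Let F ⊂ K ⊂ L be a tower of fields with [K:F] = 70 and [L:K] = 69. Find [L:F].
[L:F] = 4830

The tower law says that for any tower of field extensions F ⊂ K ⊂ L with finite degrees, [L:F] = [L:K] · [K:F]. Here this gives [L:F] = 69 · 70 = 4830.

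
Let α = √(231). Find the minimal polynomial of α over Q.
m_α(x) = x^2 - 231

α satisfies α^2 - 231 = 0, so x^2 - 231 annihilates α. Since d = 231 is squarefree and ≠ 1, it is not a perfect square in Q, so x^2 - 231 has no rational root and is therefore irreducible over Q (a degree-2 polynomial over a field is irreducible iff it has no root). Hence m_α(x) = x^2 - 231.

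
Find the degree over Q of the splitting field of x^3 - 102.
[K : Q] = 6

The roots of x^3 - 102 are ∛102, ω∛102, ω^2∛102 where ω = e^(2πi/3) is a primitive cube root of unity, so K = Q(∛102, ω). Now [Q(∛102):Q] = 3 (since 102 is not a perfect cube, x^3 - 102 is irreducible) and [Q(ω):Q] = 2. Both 2 and 3 divide [K:Q], and [K:Q] ≤ 3·2 = 6, so [K:Q] = 6. (Equivalently: Q(∛102) ⊂ R but ω ∉ R, so [K : Q(∛102)] = 2.)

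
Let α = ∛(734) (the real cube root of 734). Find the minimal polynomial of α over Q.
m_α(x) = x^3 - 734

α satisfies α^3 = 734, so x^3 - 734 annihilates α. By the rational root test, a rational root p/q (in lowest terms) of x^3 - 734 would satisfy p^3 = 734 q^3, forcing q = 1 and p^3 = 734; but 734 is not a perfect cube, contradiction. A monic cubic over Q with no rational root is irreducible (any nontrivial factorization would include a linear factor). Hence x^3 - 734 is the minimal polynomial of α, and in particular [Q(α):Q] = 3.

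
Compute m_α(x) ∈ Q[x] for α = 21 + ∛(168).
m_α(x) = x^3 - 63x^2 + 1323x - 9429

Set β = α - 21 = ∛(168), so β^3 = 168. Then (α - 21)^3 - 168 = 0, i.e. α is a root of g(x) = (x - 21)^3 - 168 = x^3 - 63x^2 + 1323x - 9429. Since g(x) = h(x - 21) where h(x) = x^3 - 168, and h is irreducible over Q (because 168 is not a perfect cube, so h has no rational root, and a monic cubic with no rational root is irreducible), g is also irreducible (irreducibility is preserved under the substitution x → x - 21). Hence m_α(x) = x^3 - 63x^2 + 1323x - 9429.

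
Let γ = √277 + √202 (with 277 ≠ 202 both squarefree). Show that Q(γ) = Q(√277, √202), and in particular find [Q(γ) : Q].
[Q(γ) : Q] = 4 (equivalently, Q(γ) = Q(√277, √202))

Obviously Q(γ) ⊆ Q(√277, √202), and [Q(√277, √202):Q] = 4 (since 277, 202 are distinct squarefree integers > 1 with 55954 not a perfect square). To show equality we compute the minimal polynomial of γ. From γ = √277 + √202: γ^2 = 277 + 2√(55954) + 202 = 479 + 2√(55954), so γ^2 - 479 = 2√(55954); squaring, (γ^2 - 479)^2 = 4·55954, i.e. γ^4 - 958γ^2 + 229441 - 223816 = 0, i.e. γ^4 - 958γ^2 + 5625 = 0. So γ is a root of x^4 - 958x^2 + 5625. This polynomial is irreducible over Q: it has no rational root (each ±√277 ± √202 is irrational), and any factorization into two quadratics over Q would force √(55954) ∈ Q (pairing opposite roots) or √277, √202 ∈ Q (other pairings), all impossible. Hence [Q(γ):Q] = 4 = [Q(√277, √202):Q], so Q(γ) = Q(√277, √202).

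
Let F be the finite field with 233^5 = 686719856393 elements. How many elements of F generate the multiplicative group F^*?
There are φ(686719856392) = 320825736000 primitive elements

F_q^* is cyclic of order q - 1 = 686719856392. A cyclic group of order m has exactly φ(m) generators. Here m = 686719856392 = 2^3 · 29 · 31 · 95483851, so the number of primitive elements is φ(686719856392) = 320825736000.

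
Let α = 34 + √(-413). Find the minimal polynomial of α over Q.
m_α(x) = x^2 - 68x + 1569

From α - 34 = √(-413), squaring gives (α - 34)^2 = -413, i.e. α^2 - 68α + 1156 = -413, so α^2 - 68α + 1569 = 0. The discriminant of x^2 - 68x + 1569 is (-68)^2 - 4·(1569) = 4624 - 6276 = -1652, and 4·(-413) is not a perfect square in Q since -413 is squarefree and ≠ 1. Hence x^2 - 68x + 1569 is irreducible over Q and is the minimal polynomial of α.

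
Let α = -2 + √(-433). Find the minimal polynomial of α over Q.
m_α(x) = x^2 + 4x + 437

From α + 2 = √(-433), squaring gives (α + 2)^2 = -433, i.e. α^2 + 4α + 4 = -433, so α^2 + 4α + 437 = 0. The discriminant of x^2 + 4x + 437 is (4)^2 - 4·(437) = 16 - 1748 = -1732, and 4·(-433) is not a perfect square in Q since -433 is squarefree and ≠ 1. Hence x^2 + 4x + 437 is irreducible over Q and is the minimal polynomial of α.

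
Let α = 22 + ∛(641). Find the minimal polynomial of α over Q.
m_α(x) = x^3 - 66x^2 + 1452x - 11289

Set β = α - 22 = ∛(641), so β^3 = 641. Then (α - 22)^3 - 641 = 0, i.e. α is a root of g(x) = (x - 22)^3 - 641 = x^3 - 66x^2 + 1452x - 11289. Since g(x) = h(x - 22) where h(x) = x^3 - 641, and h is irreducible over Q (because 641 is not a perfect cube, so h has no rational root, and a monic cubic with no rational root is irreducible), g is also irreducible (irreducibility is preserved under the substitution x → x - 22). Hence m_α(x) = x^3 - 66x^2 + 1452x - 11289.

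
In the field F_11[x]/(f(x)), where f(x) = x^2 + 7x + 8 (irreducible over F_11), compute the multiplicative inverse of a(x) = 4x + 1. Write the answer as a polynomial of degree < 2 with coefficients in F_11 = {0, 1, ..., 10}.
a(x)^(-1) ≡ 9x + 3 (mod f(x))

Since f is irreducible over F_11, F_11[x]/(f) is a field and a(x) ≠ 0 has an inverse. Apply the extended Euclidean algorithm to f(x) and a(x) in F_11[x]: f(x) = (3x + 1)·a(x) + (7). The last nonzero remainder is the constant 7 = gcd(f, a) in F_11. Back-substituting through the division chain expresses 7 = s(x)·a(x) + t(x)·f(x) with s(x) ≡ 8x + 10 (mod f), so (8x + 10)·a(x) ≡ 7 (mod f). Multiplying by 7^(-1) ≡ 8 in F_11 gives a(x)^(-1) ≡ 8·(8x + 10) ≡ 9x + 3 (mod f). Check: (4x + 1)·(9x + 3) = 3x^2 + 10x + 3 ≡ 1 (mod x^2 + 7x + 8).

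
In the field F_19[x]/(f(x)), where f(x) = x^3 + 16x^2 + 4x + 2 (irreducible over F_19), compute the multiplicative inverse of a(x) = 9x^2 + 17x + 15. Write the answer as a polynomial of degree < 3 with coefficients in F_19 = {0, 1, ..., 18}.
a(x)^(-1) ≡ 18x^2 + 7x + 14 (mod f(x))

Since f is irreducible over F_19, F_19[x]/(f) is a field and a(x) ≠ 0 has an inverse. Apply the extended Euclidean algorithm to f(x) and a(x) in F_19[x]: f(x) = (17x + 14)·a(x) + (5x + 1);  a(x) = (17x)·(5x + 1) + (15). The last nonzero remainder is the constant 15 = gcd(f, a) in F_19. Back-substituting through the division chain expresses 15 = s(x)·a(x) + t(x)·f(x) with s(x) ≡ 4x^2 + 10x + 1 (mod f), so (4x^2 + 10x + 1)·a(x) ≡ 15 (mod f). Multiplying by 15^(-1) ≡ 14 in F_19 gives a(x)^(-1) ≡ 14·(4x^2 + 10x + 1) ≡ 18x^2 + 7x + 14 (mod f). Check: (9x^2 + 17x + 15)·(18x^2 + 7x + 14) = 10x^4 + 8x^3 + 2x^2 + x + 1 ≡ 1 (mod x^3 + 16x^2 + 4x + 2).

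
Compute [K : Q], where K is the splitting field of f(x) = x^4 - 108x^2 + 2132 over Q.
[K : Q] = 4

Solving the quadratic in x^2: x^2 = (108 ± √(108^2 - 4·2132))/2 = (108 ± √3136)/2 = (108 ± 56)/2, giving x^2 = 82 or x^2 = 26. So f(x) = (x^2 - 82)(x^2 - 26) and the roots of f are ±√82, ±√26. Hence the splitting field is K = Q(√82, √26). Since 82 and 26 are distinct squarefree integers > 1, their product 2132 is not a perfect square, so √26 ∉ Q(√82). By the tower law [K:Q] = [Q(√82,√26):Q(√82)] · [Q(√82):Q] = 2 · 2 = 4.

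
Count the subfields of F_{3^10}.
F_{3^10} has 4 subfields

The subfields of F_{p^n} are exactly the fields F_{p^d} for d | n (each is the fixed field of the unique index-d subgroup of Gal(F_{p^n}/F_p) ≅ Z/nZ). The divisors of n = 10 are {1, 2, 5, 10}, giving 4 subfields: F_{3^1}, F_{3^2}, F_{3^5}, F_{3^10}.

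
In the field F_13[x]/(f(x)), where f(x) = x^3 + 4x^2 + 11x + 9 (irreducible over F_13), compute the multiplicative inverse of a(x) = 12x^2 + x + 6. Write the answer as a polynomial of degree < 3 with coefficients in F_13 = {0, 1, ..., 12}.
a(x)^(-1) ≡ 7x^2 + 2x + 2 (mod f(x))

Since f is irreducible over F_13, F_13[x]/(f) is a field and a(x) ≠ 0 has an inverse. Apply the extended Euclidean algorithm to f(x) and a(x) in F_13[x]: f(x) = (12x + 8)·a(x) + (9x);  a(x) = (10x + 3)·(9x) + (6). The last nonzero remainder is the constant 6 = gcd(f, a) in F_13. Back-substituting through the division chain expresses 6 = s(x)·a(x) + t(x)·f(x) with s(x) ≡ 3x^2 + 12x + 12 (mod f), so (3x^2 + 12x + 12)·a(x) ≡ 6 (mod f). Multiplying by 6^(-1) ≡ 11 in F_13 gives a(x)^(-1) ≡ 11·(3x^2 + 12x + 12) ≡ 7x^2 + 2x + 2 (mod f). Check: (12x^2 + x + 6)·(7x^2 + 2x + 2) = 6x^4 + 5x^3 + 3x^2 + x + 12 ≡ 1 (mod x^3 + 4x^2 + 11x + 9).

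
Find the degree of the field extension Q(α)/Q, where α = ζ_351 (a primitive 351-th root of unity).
[Q(α):Q] = 216

The minimal polynomial of ζ_351 over Q is the 351-th cyclotomic polynomial Φ_351(x), which is irreducible over Q and has degree φ(351) = 216. Hence [Q(α):Q] = φ(351) = 216.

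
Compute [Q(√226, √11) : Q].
[Q(√226, √11) : Q] = 4

[Q(√226):Q] = 2 (min poly x^2 - 226, irreducible since 226 is squarefree > 1). For the top step, suppose √11 ∈ Q(√226), say √11 = c + d√226 with c, d ∈ Q. Squaring: 11 = c^2 + 226d^2 + 2cd√226. Since √226 ∉ Q this forces 2cd = 0. If d = 0 then √11 = c ∈ Q, contradicting 11 squarefree > 1. If c = 0 then 11 = 226d^2, so 226·11 = (226d)^2 is a perfect square in Q — but 226·11 = 2486 is not a perfect square (since 226 and 11 are distinct squarefree integers). Contradiction. Hence √11 ∉ Q(√226), so x^2 - 11 stays irreducible over Q(√226) and [Q(√226, √11) : Q(√226)] = 2. By the tower law, [Q(√226, √11) : Q] = 2 · 2 = 4.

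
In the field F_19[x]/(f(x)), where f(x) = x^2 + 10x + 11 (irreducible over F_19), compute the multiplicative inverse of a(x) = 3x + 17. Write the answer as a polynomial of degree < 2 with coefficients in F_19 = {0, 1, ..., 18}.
a(x)^(-1) ≡ 17x + 4 (mod f(x))

Since f is irreducible over F_19, F_19[x]/(f) is a field and a(x) ≠ 0 has an inverse. Apply the extended Euclidean algorithm to f(x) and a(x) in F_19[x]: f(x) = (13x + 12)·a(x) + (16). The last nonzero remainder is the constant 16 = gcd(f, a) in F_19. Back-substituting through the division chain expresses 16 = s(x)·a(x) + t(x)·f(x) with s(x) ≡ 6x + 7 (mod f), so (6x + 7)·a(x) ≡ 16 (mod f). Multiplying by 16^(-1) ≡ 6 in F_19 gives a(x)^(-1) ≡ 6·(6x + 7) ≡ 17x + 4 (mod f). Check: (3x + 17)·(17x + 4) = 13x^2 + 16x + 11 ≡ 1 (mod x^2 + 10x + 11).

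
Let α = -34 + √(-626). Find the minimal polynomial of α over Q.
m_α(x) = x^2 + 68x + 1782

From α + 34 = √(-626), squaring gives (α + 34)^2 = -626, i.e. α^2 + 68α + 1156 = -626, so α^2 + 68α + 1782 = 0. The discriminant of x^2 + 68x + 1782 is (68)^2 - 4·(1782) = 4624 - 7128 = -2504, and 4·(-626) is not a perfect square in Q since -626 is squarefree and ≠ 1. Hence x^2 + 68x + 1782 is irreducible over Q and is the minimal polynomial of α.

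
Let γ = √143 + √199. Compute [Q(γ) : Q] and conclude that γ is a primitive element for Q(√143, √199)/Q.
[Q(γ) : Q] = 4 (equivalently, Q(γ) = Q(√143, √199))

Obviously Q(γ) ⊆ Q(√143, √199), and [Q(√143, √199):Q] = 4 (since 143, 199 are distinct squarefree integers > 1 with 28457 not a perfect square). To show equality we compute the minimal polynomial of γ. From γ = √143 + √199: γ^2 = 143 + 2√(28457) + 199 = 342 + 2√(28457), so γ^2 - 342 = 2√(28457); squaring, (γ^2 - 342)^2 = 4·28457, i.e. γ^4 - 684γ^2 + 116964 - 113828 = 0, i.e. γ^4 - 684γ^2 + 3136 = 0. So γ is a root of x^4 - 684x^2 + 3136. This polynomial is irreducible over Q: it has no rational root (each ±√143 ± √199 is irrational), and any factorization into two quadratics over Q would force √(28457) ∈ Q (pairing opposite roots) or √143, √199 ∈ Q (other pairings), all impossible. Hence [Q(γ):Q] = 4 = [Q(√143, √199):Q], so Q(γ) = Q(√143, √199).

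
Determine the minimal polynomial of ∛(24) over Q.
m_α(x) = x^3 - 24

α satisfies α^3 = 24, so x^3 - 24 annihilates α. By the rational root test, a rational root p/q (in lowest terms) of x^3 - 24 would satisfy p^3 = 24 q^3, forcing q = 1 and p^3 = 24; but 24 is not a perfect cube, contradiction. A monic cubic over Q with no rational root is irreducible (any nontrivial factorization would include a linear factor). Hence x^3 - 24 is the minimal polynomial of α, and in particular [Q(α):Q] = 3.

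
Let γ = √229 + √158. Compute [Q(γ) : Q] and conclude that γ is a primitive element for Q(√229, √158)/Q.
[Q(γ) : Q] = 4 (equivalently, Q(γ) = Q(√229, √158))

Obviously Q(γ) ⊆ Q(√229, √158), and [Q(√229, √158):Q] = 4 (since 229, 158 are distinct squarefree integers > 1 with 36182 not a perfect square). To show equality we compute the minimal polynomial of γ. From γ = √229 + √158: γ^2 = 229 + 2√(36182) + 158 = 387 + 2√(36182), so γ^2 - 387 = 2√(36182); squaring, (γ^2 - 387)^2 = 4·36182, i.e. γ^4 - 774γ^2 + 149769 - 144728 = 0, i.e. γ^4 - 774γ^2 + 5041 = 0. So γ is a root of x^4 - 774x^2 + 5041. This polynomial is irreducible over Q: it has no rational root (each ±√229 ± √158 is irrational), and any factorization into two quadratics over Q would force √(36182) ∈ Q (pairing opposite roots) or √229, √158 ∈ Q (other pairings), all impossible. Hence [Q(γ):Q] = 4 = [Q(√229, √158):Q], so Q(γ) = Q(√229, √158).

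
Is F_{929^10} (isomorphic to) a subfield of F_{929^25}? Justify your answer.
No: F_{929^10} is not a subfield of F_{929^25}

F_{p^m} embeds in F_{p^n} iff m | n. Here 10 ∤ 25 (since 25 = 2·10 + 5 with remainder 5 ≠ 0), so F_{929^10} is not a subfield of F_{929^25}. Equivalently: if it were, the tower law would give 10 = [F_{929^10}:F_929] dividing [F_{929^25}:F_929] = 25, contradiction.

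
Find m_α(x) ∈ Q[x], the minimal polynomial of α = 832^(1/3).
m_α(x) = x^3 - 832

α satisfies α^3 = 832, so x^3 - 832 annihilates α. By the rational root test, a rational root p/q (in lowest terms) of x^3 - 832 would satisfy p^3 = 832 q^3, forcing q = 1 and p^3 = 832; but 832 is not a perfect cube, contradiction. A monic cubic over Q with no rational root is irreducible (any nontrivial factorization would include a linear factor). Hence x^3 - 832 is the minimal polynomial of α, and in particular [Q(α):Q] = 3.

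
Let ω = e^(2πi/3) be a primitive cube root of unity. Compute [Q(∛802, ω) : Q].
[Q(∛802, ω) : Q] = 6

[Q(∛802):Q] = 3 (min poly x^3 - 802, irreducible since 802 is not a perfect cube). [Q(ω):Q] = 2 (min poly x^2 + x + 1). Since Q(∛802) ⊂ R and ω ∉ R, we have ω ∉ Q(∛802), so x^2 + x + 1 remains irreducible over Q(∛802) and [Q(∛802, ω) : Q(∛802)] = 2. By the tower law, [Q(∛802, ω) : Q] = 3 · 2 = 6. (In fact Q(∛802, ω) is the splitting field of x^3 - 802 over Q.)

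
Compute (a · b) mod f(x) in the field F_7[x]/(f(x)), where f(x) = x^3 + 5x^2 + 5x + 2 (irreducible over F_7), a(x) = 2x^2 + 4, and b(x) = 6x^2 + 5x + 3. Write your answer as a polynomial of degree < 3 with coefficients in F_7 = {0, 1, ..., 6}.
a · b ≡ 3x^2 + x (mod f(x))

Multiply in F_7[x]: a(x)·b(x) = (2x^2 + 4)·(6x^2 + 5x + 3) = 5x^4 + 3x^3 + 2x^2 + 6x + 5. This has degree ≥ 3, so divide by f(x) over F_7: 5x^4 + 3x^3 + 2x^2 + 6x + 5 = (5x + 6)·(x^3 + 5x^2 + 5x + 2) + (3x^2 + x). Hence a·b ≡ 3x^2 + x (mod f). (F_7[x]/(f) is a field with 7^3 = 343 elements since f is irreducible of degree 3.)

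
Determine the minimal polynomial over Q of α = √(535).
m_α(x) = x^2 - 535

α satisfies α^2 - 535 = 0, so x^2 - 535 annihilates α. Since d = 535 is squarefree and ≠ 1, it is not a perfect square in Q, so x^2 - 535 has no rational root and is therefore irreducible over Q (a degree-2 polynomial over a field is irreducible iff it has no root). Hence m_α(x) = x^2 - 535.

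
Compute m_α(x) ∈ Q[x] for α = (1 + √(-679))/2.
m_α(x) = x^2 - x + 170

From 2α - 1 = √(-679), squaring gives (2α - 1)^2 = -679, i.e. 4α^2 - 4α + 1 = -679, so α^2 - α + (1 + 679)/4 = 0. Since -679 ≡ 1 (mod 4), (1 + 679)/4 = 170 ∈ Z. The polynomial x^2 - x + 170 has discriminant 1 - 4·(170) = -679, which is not a perfect square in Q (d = -679 is squarefree and ≠ 1), so x^2 - x + 170 is irreducible over Q. It is the minimal polynomial of α.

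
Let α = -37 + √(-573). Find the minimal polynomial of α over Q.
m_α(x) = x^2 + 74x + 1942

From α + 37 = √(-573), squaring gives (α + 37)^2 = -573, i.e. α^2 + 74α + 1369 = -573, so α^2 + 74α + 1942 = 0. The discriminant of x^2 + 74x + 1942 is (74)^2 - 4·(1942) = 5476 - 7768 = -2292, and 4·(-573) is not a perfect square in Q since -573 is squarefree and ≠ 1. Hence x^2 + 74x + 1942 is irreducible over Q and is the minimal polynomial of α.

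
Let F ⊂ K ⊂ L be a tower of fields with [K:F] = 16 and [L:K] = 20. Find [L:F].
[L:F] = 320

The tower law says that for any tower of field extensions F ⊂ K ⊂ L with finite degrees, [L:F] = [L:K] · [K:F]. Here this gives [L:F] = 20 · 16 = 320.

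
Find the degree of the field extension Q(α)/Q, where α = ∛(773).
[Q(α):Q] = 3

The minimal polynomial of α is x^3 - 773, irreducible over Q since 773 is not a perfect cube (so x^3 - 773 has no rational root). Hence [Q(α):Q] = deg(m_α) = 3.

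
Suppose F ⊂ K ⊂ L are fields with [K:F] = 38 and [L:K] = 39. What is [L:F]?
[L:F] = 1482

The tower law says that for any tower of field extensions F ⊂ K ⊂ L with finite degrees, [L:F] = [L:K] · [K:F]. Here this gives [L:F] = 39 · 38 = 1482.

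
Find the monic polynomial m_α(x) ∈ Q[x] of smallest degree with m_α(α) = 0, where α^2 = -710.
m_α(x) = x^2 + 710

α satisfies α^2 + 710 = 0, so x^2 + 710 annihilates α. Since d = -710 is squarefree and ≠ 1, it is not a perfect square in Q, so x^2 + 710 has no rational root and is therefore irreducible over Q (a degree-2 polynomial over a field is irreducible iff it has no root). Hence m_α(x) = x^2 + 710.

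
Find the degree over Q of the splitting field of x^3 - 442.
[K : Q] = 6

The roots of x^3 - 442 are ∛442, ω∛442, ω^2∛442 where ω = e^(2πi/3) is a primitive cube root of unity, so K = Q(∛442, ω). Now [Q(∛442):Q] = 3 (since 442 is not a perfect cube, x^3 - 442 is irreducible) and [Q(ω):Q] = 2. Both 2 and 3 divide [K:Q], and [K:Q] ≤ 3·2 = 6, so [K:Q] = 6. (Equivalently: Q(∛442) ⊂ R but ω ∉ R, so [K : Q(∛442)] = 2.)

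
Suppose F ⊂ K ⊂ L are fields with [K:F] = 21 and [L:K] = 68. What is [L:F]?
[L:F] = 1428

The tower law says that for any tower of field extensions F ⊂ K ⊂ L with finite degrees, [L:F] = [L:K] · [K:F]. Here this gives [L:F] = 68 · 21 = 1428.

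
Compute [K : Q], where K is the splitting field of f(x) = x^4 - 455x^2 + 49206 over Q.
[K : Q] = 4

Solving the quadratic in x^2: x^2 = (455 ± √(455^2 - 4·49206))/2 = (455 ± √10201)/2 = (455 ± 101)/2, giving x^2 = 177 or x^2 = 278. So f(x) = (x^2 - 177)(x^2 - 278) and the roots of f are ±√177, ±√278. Hence the splitting field is K = Q(√177, √278). Since 177 and 278 are distinct squarefree integers > 1, their product 49206 is not a perfect square, so √278 ∉ Q(√177). By the tower law [K:Q] = [Q(√177,√278):Q(√177)] · [Q(√177):Q] = 2 · 2 = 4.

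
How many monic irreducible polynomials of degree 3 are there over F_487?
There are 38500272 monic irreducible polynomials of degree 3 over F_487

Each element of F_{487^3} that lies in no proper subfield is a root of exactly one monic irreducible of degree 3 over F_487, and each such polynomial has 3 distinct roots in F_{487^3}. By Möbius inversion the count is N_487(3) = (1/3) Σ_{d|3} μ(3/d) · 487^d = (1/3)(μ(3)·487^1 + μ(1)·487^3) = 115500816/3 = 38500272.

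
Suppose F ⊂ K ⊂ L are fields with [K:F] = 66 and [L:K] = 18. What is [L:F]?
[L:F] = 1188

The tower law says that for any tower of field extensions F ⊂ K ⊂ L with finite degrees, [L:F] = [L:K] · [K:F]. Here this gives [L:F] = 18 · 66 = 1188.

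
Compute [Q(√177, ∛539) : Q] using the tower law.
[Q(√177, ∛539) : Q] = 6

Let L = Q(√177, ∛539). Since Q(√177) ⊂ L and [Q(√177):Q] = 2, the tower law gives 2 | [L:Q]. Likewise Q(∛539) ⊂ L with [Q(∛539):Q] = 3 (because 539 is not a perfect cube), so 3 | [L:Q]. As gcd(2,3) = 1, [L:Q] is divisible by 6. Conversely L is generated over Q by √177 and ∛539, so [L:Q] ≤ 2·3 = 6. Therefore [Q(√177, ∛539) : Q] = 6.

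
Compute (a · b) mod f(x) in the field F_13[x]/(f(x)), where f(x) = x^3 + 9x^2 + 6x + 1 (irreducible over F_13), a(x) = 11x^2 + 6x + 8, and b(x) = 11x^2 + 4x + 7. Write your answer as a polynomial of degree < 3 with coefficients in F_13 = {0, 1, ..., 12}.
a · b ≡ 6x^2 + 3x + 8 (mod f(x))

Multiply in F_13[x]: a(x)·b(x) = (11x^2 + 6x + 8)·(11x^2 + 4x + 7) = 4x^4 + 6x^3 + 7x^2 + 9x + 4. This has degree ≥ 3, so divide by f(x) over F_13: 4x^4 + 6x^3 + 7x^2 + 9x + 4 = (4x + 9)·(x^3 + 9x^2 + 6x + 1) + (6x^2 + 3x + 8). Hence a·b ≡ 6x^2 + 3x + 8 (mod f). (F_13[x]/(f) is a field with 13^3 = 2197 elements since f is irreducible of degree 3.)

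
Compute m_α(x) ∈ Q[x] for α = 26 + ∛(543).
m_α(x) = x^3 - 78x^2 + 2028x - 18119

Set β = α - 26 = ∛(543), so β^3 = 543. Then (α - 26)^3 - 543 = 0, i.e. α is a root of g(x) = (x - 26)^3 - 543 = x^3 - 78x^2 + 2028x - 18119. Since g(x) = h(x - 26) where h(x) = x^3 - 543, and h is irreducible over Q (because 543 is not a perfect cube, so h has no rational root, and a monic cubic with no rational root is irreducible), g is also irreducible (irreducibility is preserved under the substitution x → x - 26). Hence m_α(x) = x^3 - 78x^2 + 2028x - 18119.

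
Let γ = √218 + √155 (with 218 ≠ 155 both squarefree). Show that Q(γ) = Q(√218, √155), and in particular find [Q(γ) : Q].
[Q(γ) : Q] = 4 (equivalently, Q(γ) = Q(√218, √155))

Obviously Q(γ) ⊆ Q(√218, √155), and [Q(√218, √155):Q] = 4 (since 218, 155 are distinct squarefree integers > 1 with 33790 not a perfect square). To show equality we compute the minimal polynomial of γ. From γ = √218 + √155: γ^2 = 218 + 2√(33790) + 155 = 373 + 2√(33790), so γ^2 - 373 = 2√(33790); squaring, (γ^2 - 373)^2 = 4·33790, i.e. γ^4 - 746γ^2 + 139129 - 135160 = 0, i.e. γ^4 - 746γ^2 + 3969 = 0. So γ is a root of x^4 - 746x^2 + 3969. This polynomial is irreducible over Q: it has no rational root (each ±√218 ± √155 is irrational), and any factorization into two quadratics over Q would force √(33790) ∈ Q (pairing opposite roots) or √218, √155 ∈ Q (other pairings), all impossible. Hence [Q(γ):Q] = 4 = [Q(√218, √155):Q], so Q(γ) = Q(√218, √155).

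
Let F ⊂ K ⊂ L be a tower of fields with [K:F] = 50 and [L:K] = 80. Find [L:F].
[L:F] = 4000

The tower law says that for any tower of field extensions F ⊂ K ⊂ L with finite degrees, [L:F] = [L:K] · [K:F]. Here this gives [L:F] = 80 · 50 = 4000.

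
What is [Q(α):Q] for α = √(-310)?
[Q(α):Q] = 2

[Q(α):Q] equals the degree of the minimal polynomial of α. Here α^2 = -310 and x^2 + 310 is irreducible (d = -310 is squarefree, ≠ 1, hence not a square), so deg(m_α) = 2. Thus [Q(α):Q] = 2.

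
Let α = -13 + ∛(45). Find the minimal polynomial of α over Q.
m_α(x) = x^3 + 39x^2 + 507x + 2152

Set β = α + 13 = ∛(45), so β^3 = 45. Then (α + 13)^3 - 45 = 0, i.e. α is a root of g(x) = (x + 13)^3 - 45 = x^3 + 39x^2 + 507x + 2152. Since g(x) = h(x + 13) where h(x) = x^3 - 45, and h is irreducible over Q (because 45 is not a perfect cube, so h has no rational root, and a monic cubic with no rational root is irreducible), g is also irreducible (irreducibility is preserved under the substitution x → x + 13). Hence m_α(x) = x^3 + 39x^2 + 507x + 2152.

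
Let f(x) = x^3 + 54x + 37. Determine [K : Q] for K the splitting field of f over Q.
[K : Q] = 6

By the rational root test, any rational root of the monic integer polynomial f(x) = x^3 + 54x + 37 must be an integer dividing the constant term 37, i.e. one of ±{1, 37}. Evaluating: f(1) = 92, f(-1) = -18, f(37) = 52688, f(-37) = -52614; none is 0, so f has no rational root and is therefore irreducible over Q (a cubic with no linear factor over a field is irreducible). For an irreducible cubic, the Galois group is A_3 or S_3 according as the discriminant disc(f) = -4a^3 - 27b^2 = -4·(54)^3 - 27·(37)^2 = -666819 is or is not a square in Q. Here disc(f) = -666819 is not a perfect square in Q, so the Galois group of f over Q is not contained in A_3 and must be all of S_3. The splitting field has degree |S_3| = 6 over Q, so [K : Q] = 6.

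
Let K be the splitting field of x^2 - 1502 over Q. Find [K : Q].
[K : Q] = 2

f(x) = x^2 - 1502 factors as (x - √1502)(x + √1502). The splitting field is K = Q(√1502). Since 1502 is squarefree and > 1, it is not a perfect square, so x^2 - 1502 is irreducible over Q and [Q(√1502) : Q] = 2. Hence [K : Q] = 2.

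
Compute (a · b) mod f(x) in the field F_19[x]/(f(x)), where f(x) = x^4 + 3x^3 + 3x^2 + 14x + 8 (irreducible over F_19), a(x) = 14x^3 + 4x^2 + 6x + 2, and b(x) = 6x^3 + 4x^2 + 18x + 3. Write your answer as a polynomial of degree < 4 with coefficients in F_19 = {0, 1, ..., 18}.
a · b ≡ 9x^3 + 8x^2 + 14x + 3 (mod f(x))

Multiply in F_19[x]: a(x)·b(x) = (14x^3 + 4x^2 + 6x + 2)·(6x^3 + 4x^2 + 18x + 3) = 8x^6 + 4x^5 + 17x^3 + 14x^2 + 16x + 6. This has degree ≥ 4, so divide by f(x) over F_19: 8x^6 + 4x^5 + 17x^3 + 14x^2 + 16x + 6 = (8x^2 + 18x + 17)·(x^4 + 3x^3 + 3x^2 + 14x + 8) + (9x^3 + 8x^2 + 14x + 3). Hence a·b ≡ 9x^3 + 8x^2 + 14x + 3 (mod f). (F_19[x]/(f) is a field with 19^4 = 130321 elements since f is irreducible of degree 4.)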